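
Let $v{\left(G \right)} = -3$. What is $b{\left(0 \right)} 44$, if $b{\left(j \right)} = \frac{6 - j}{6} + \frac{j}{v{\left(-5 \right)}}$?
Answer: $44$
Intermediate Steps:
$b{\left(j \right)} = 1 - \frac{j}{2}$ ($b{\left(j \right)} = \frac{6 - j}{6} + \frac{j}{-3} = \left(6 - j\right) \frac{1}{6} + j \left(- \frac{1}{3}\right) = \left(1 - \frac{j}{6}\right) - \frac{j}{3} = 1 - \frac{j}{2}$)
$b{\left(0 \right)} 44 = \left(1 - 0\right) 44 = \left(1 + 0\right) 44 = 1 \cdot 44 = 44$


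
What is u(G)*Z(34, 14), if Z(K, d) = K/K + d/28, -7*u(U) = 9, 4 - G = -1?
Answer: -27/14 ≈ -1.9286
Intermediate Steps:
G = 5 (G = 4 - 1*(-1) = 4 + 1 = 5)
u(U) = -9/7 (u(U) = -⅐*9 = -9/7)
Z(K, d) = 1 + d/28 (Z(K, d) = 1 + d*(1/28) = 1 + d/28)
u(G)*Z(34, 14) = -9*(1 + (1/28)*14)/7 = -9*(1 + ½)/7 = -9/7*3/2 = -27/14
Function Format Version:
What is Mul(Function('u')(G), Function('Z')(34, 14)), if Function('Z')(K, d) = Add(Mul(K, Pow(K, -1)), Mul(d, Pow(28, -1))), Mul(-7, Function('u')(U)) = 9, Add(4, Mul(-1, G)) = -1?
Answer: Rational(-27, 14) ≈ -1.9286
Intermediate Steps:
G = 5 (G = Add(4, Mul(-1, -1)) = Add(4, 1) = 5)
Function('u')(U) = Rational(-9, 7) (Function('u')(U) = Mul(Rational(-1, 7), 9) = Rational(-9, 7))
Function('Z')(K, d) = Add(1, Mul(Rational(1, 28), d)) (Function('Z')(K, d) = Add(1, Mul(d, Rational(1, 28))) = Add(1, Mul(Rational(1, 28), d)))
Mul(Function('u')(G), Function('Z')(34, 14)) = Mul(Rational(-9, 7), Add(1, Mul(Rational(1, 28), 14))) = Mul(Rational(-9, 7), Add(1, Rational(1, 2))) = Mul(Rational(-9, 7), Rational(3, 2)) = Rational(-27, 14)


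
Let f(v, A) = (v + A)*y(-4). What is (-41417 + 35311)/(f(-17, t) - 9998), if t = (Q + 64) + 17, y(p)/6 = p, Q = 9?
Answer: 3053/5875 ≈ 0.51966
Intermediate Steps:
y(p) = 6*p
t = 90 (t = (9 + 64) + 17 = 73 + 17 = 90)
f(v, A) = -24*A - 24*v (f(v, A) = (v + A)*(6*(-4)) = (A + v)*(-24) = -24*A - 24*v)
(-41417 + 35311)/(f(-17, t) - 9998) = (-41417 + 35311)/((-24*90 - 24*(-17)) - 9998) = -6106/((-2160 + 408) - 9998) = -6106/(-1752 - 9998) = -6106/(-11750) = -6106*(-1/11750) = 3053/5875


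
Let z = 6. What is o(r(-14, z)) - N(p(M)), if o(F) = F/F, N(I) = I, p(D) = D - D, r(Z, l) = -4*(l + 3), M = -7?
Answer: 1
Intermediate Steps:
r(Z, l) = -12 - 4*l (r(Z, l) = -4*(3 + l) = -12 - 4*l)
p(D) = 0
o(F) = 1
o(r(-14, z)) - N(p(M)) = 1 - 1*0 = 1 + 0 = 1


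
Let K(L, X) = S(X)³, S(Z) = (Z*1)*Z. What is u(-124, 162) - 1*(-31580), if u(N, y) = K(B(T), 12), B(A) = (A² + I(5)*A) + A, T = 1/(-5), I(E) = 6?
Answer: 3017564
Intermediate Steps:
S(Z) = Z² (S(Z) = Z*Z = Z²)
T = -⅕ ≈ -0.20000
B(A) = A² + 7*A (B(A) = (A² + 6*A) + A = A² + 7*A)
K(L, X) = X⁶ (K(L, X) = (X²)³ = X⁶)
u(N, y) = 2985984 (u(N, y) = 12⁶ = 2985984)
u(-124, 162) - 1*(-31580) = 2985984 - 1*(-31580) = 2985984 + 31580 = 3017564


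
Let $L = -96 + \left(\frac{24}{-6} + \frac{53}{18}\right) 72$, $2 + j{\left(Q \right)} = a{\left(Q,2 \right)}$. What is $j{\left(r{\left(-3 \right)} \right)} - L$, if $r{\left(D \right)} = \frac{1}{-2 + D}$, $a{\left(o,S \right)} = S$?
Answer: $172$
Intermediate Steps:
$j{\left(Q \right)} = 0$ ($j{\left(Q \right)} = -2 + 2 = 0$)
$L = -172$ ($L = -96 + \left(24 \left(- \frac{1}{6}\right) + 53 \cdot \frac{1}{18}\right) 72 = -96 + \left(-4 + \frac{53}{18}\right) 72 = -96 - 76 = -172$)
$j{\left(r{\left(-3 \right)} \right)} - L = 0 - -172 = 0 + 172 = 172$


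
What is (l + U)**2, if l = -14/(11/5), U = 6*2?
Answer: 3844/121 ≈ 31.769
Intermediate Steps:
U = 12
l = -70/11 (l = -14/(11*(1/5)) = -14/11/5 = -14*5/11 = -70/11 ≈ -6.3636)
(l + U)**2 = (-70/11 + 12)**2 = (62/11)**2 = 3844/121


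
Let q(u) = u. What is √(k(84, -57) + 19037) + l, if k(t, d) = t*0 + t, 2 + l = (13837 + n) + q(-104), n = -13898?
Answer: -167 + √19121 ≈ -28.721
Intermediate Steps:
l = -167 (l = -2 + ((13837 - 13898) - 104) = -2 + (-61 - 104) = -2 - 165 = -167)
k(t, d) = t (k(t, d) = 0 + t = t)
√(k(84, -57) + 19037) + l = √(84 + 19037) - 167 = √19121 - 167 = -167 + √19121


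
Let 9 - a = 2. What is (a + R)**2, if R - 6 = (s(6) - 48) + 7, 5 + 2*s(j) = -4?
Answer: 4225/4 ≈ 1056.3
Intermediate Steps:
a = 7 (a = 9 - 1*2 = 9 - 2 = 7)
s(j) = -9/2 (s(j) = -5/2 + (1/2)*(-4) = -5/2 - 2 = -9/2)
R = -79/2 (R = 6 + ((-9/2 - 48) + 7) = 6 + (-105/2 + 7) = 6 - 91/2 = -79/2 ≈ -39.500)
(a + R)**2 = (7 - 79/2)**2 = (-65/2)**2 = 4225/4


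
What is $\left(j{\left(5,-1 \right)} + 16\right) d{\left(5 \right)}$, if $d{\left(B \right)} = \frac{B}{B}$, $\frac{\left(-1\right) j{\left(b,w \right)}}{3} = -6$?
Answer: $34$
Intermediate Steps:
$j{\left(b,w \right)} = 18$ ($j{\left(b,w \right)} = \left(-3\right) \left(-6\right) = 18$)
$d{\left(B \right)} = 1$
$\left(j{\left(5,-1 \right)} + 16\right) d{\left(5 \right)} = \left(18 + 16\right) 1 = 34 \cdot 1 = 34$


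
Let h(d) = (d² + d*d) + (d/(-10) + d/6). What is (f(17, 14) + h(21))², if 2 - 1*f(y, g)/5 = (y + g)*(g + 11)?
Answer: 222248464/25 ≈ 8.8899e+6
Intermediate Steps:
f(y, g) = 10 - 5*(11 + g)*(g + y) (f(y, g) = 10 - 5*(y + g)*(g + 11) = 10 - 5*(g + y)*(11 + g) = 10 - 5*(11 + g)*(g + y))
h(d) = 2*d² + d/15 (h(d) = (d² + d²) + (d*(-⅒) + d*(⅙)) = 2*d² + (-d/10 + d/6) = 2*d² + d/15)
(f(17, 14) + h(21))² = ((10 - 55*14 - 55*17 - 5*14² - 5*14*17) + (1/15)*21*(1 + 30*21))² = ((10 - 770 - 935 - 5*196 - 1190) + (1/15)*21*(1 + 630))² = ((10 - 770 - 935 - 980 - 1190) + (1/15)*21*631)² = (-3865 + 4417/5)² = (-14908/5)² = 222248464/25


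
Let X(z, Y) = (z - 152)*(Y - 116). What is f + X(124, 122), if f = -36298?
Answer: -36466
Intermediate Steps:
X(z, Y) = (-152 + z)*(-116 + Y)
f + X(124, 122) = -36298 + (17632 - 152*122 - 116*124 + 122*124) = -36298 + (17632 - 18544 - 14384 + 15128) = -36298 - 168 = -36466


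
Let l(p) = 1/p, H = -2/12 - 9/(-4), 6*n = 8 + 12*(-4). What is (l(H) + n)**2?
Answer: 215296/5625 ≈ 38.275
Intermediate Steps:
n = -20/3 (n = (8 + 12*(-4))/6 = (8 - 48)/6 = (1/6)*(-40) = -20/3 ≈ -6.6667)
H = 25/12 (H = -2*1/12 - 9*(-1/4) = -1/6 + 9/4 = 25/12 ≈ 2.0833)
(l(H) + n)**2 = (1/(25/12) - 20/3)**2 = (12/25 - 20/3)**2 = (-464/75)**2 = 215296/5625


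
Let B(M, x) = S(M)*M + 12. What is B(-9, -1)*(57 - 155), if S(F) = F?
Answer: -9114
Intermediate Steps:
B(M, x) = 12 + M² (B(M, x) = M*M + 12 = M² + 12 = 12 + M²)
B(-9, -1)*(57 - 155) = (12 + (-9)²)*(57 - 155) = (12 + 81)*(-98) = 93*(-98) = -9114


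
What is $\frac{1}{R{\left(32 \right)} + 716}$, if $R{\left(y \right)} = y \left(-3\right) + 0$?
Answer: $\frac{1}{620} \approx 0.0016129$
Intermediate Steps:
$R{\left(y \right)} = - 3 y$ ($R{\left(y \right)} = - 3 y + 0 = - 3 y$)
$\frac{1}{R{\left(32 \right)} + 716} = \frac{1}{\left(-3\right) 32 + 716} = \frac{1}{-96 + 716} = \frac{1}{620}$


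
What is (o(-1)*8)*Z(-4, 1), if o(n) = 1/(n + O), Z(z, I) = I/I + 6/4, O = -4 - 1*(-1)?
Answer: -5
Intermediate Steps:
O = -3 (O = -4 + 1 = -3)
Z(z, I) = 5/2 (Z(z, I) = 1 + 6*(¼) = 1 + 3/2 = 5/2)
o(n) = 1/(-3 + n) (o(n) = 1/(n - 3) = 1/(-3 + n))
(o(-1)*8)*Z(-4, 1) = (8/(-3 - 1))*(5/2) = (8/(-4))*(5/2) = -¼*8*(5/2) = -2*5/2 = -5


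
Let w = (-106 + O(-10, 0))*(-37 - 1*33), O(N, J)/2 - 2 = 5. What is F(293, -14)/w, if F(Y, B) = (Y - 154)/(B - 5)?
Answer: -139/122360 ≈ -0.0011360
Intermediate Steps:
O(N, J) = 14 (O(N, J) = 4 + 2*5 = 4 + 10 = 14)
w = 6440 (w = (-106 + 14)*(-37 - 1*33) = -92*(-37 - 33) = -92*(-70) = 6440)
F(Y, B) = (-154 + Y)/(-5 + B)
F(293, -14)/w = ((-154 + 293)/(-5 - 14))/6440 = (139/(-19))*(1/6440) = -1/19*139*(1/6440) = -139/19*1/6440 = -139/122360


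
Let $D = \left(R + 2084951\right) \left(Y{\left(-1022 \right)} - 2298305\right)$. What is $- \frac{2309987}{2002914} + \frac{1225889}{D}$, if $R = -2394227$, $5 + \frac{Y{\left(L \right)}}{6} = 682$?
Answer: $- \frac{13008402769690195}{11279176486988652} \approx -1.1533$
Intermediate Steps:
$Y{\left(L \right)} = 4062$ ($Y{\left(L \right)} = -30 + 6 \cdot 682 = -30 + 4092 = 4062$)
$D = 709554298068$ ($D = \left(-2394227 + 2084951\right) \left(4062 - 2298305\right) = \left(-309276\right) \left(-2294243\right) = 709554298068$)
$- \frac{2309987}{2002914} + \frac{1225889}{D} = - \frac{2309987}{2002914} + \frac{1225889}{709554298068} = \left(-2309987\right) \frac{1}{2002914} + 1225889 \cdot \frac{1}{709554298068} = - \frac{2309987}{2002914} + \frac{175127}{101364899724} = - \frac{13008402769690195}{11279176486988652}$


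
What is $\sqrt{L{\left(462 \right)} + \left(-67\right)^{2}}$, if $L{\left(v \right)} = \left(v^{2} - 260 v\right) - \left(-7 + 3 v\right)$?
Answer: $\sqrt{96434} \approx 310.54$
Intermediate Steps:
$L{\left(v \right)} = 7 + v^{2} - 263 v$ ($L{\left(v \right)} = \left(v^{2} - 260 v\right) - \left(-7 + 3 v\right) = 7 + v^{2} - 263 v$)
$\sqrt{L{\left(462 \right)} + \left(-67\right)^{2}} = \sqrt{\left(7 + 462^{2} - 121506\right) + \left(-67\right)^{2}} = \sqrt{\left(7 + 213444 - 121506\right) + 4489} = \sqrt{91945 + 4489} = \sqrt{96434}$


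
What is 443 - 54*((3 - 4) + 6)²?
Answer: -907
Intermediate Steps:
443 - 54*((3 - 4) + 6)² = 443 - 54*(-1 + 6)² = 443 - 54*5² = 443 - 54*25 = 443 - 27*50 = 443 - 1350 = -907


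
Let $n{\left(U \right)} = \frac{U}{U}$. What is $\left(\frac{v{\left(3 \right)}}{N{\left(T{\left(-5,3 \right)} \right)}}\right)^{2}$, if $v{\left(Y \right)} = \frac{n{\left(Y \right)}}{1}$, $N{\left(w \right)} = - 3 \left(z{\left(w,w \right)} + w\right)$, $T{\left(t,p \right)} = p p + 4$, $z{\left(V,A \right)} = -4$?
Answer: $\frac{1}{729} \approx 0.0013717$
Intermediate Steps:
$T{\left(t,p \right)} = 4 + p^{2}$ ($T{\left(t,p \right)} = p^{2} + 4 = 4 + p^{2}$)
$n{\left(U \right)} = 1$
$N{\left(w \right)} = 12 - 3 w$ ($N{\left(w \right)} = - 3 \left(-4 + w\right) = 12 - 3 w$)
$v{\left(Y \right)} = 1$ ($v{\left(Y \right)} = 1 \cdot 1^{-1} = 1 \cdot 1 = 1$)
$\left(\frac{v{\left(3 \right)}}{N{\left(T{\left(-5,3 \right)} \right)}}\right)^{2} = \left(1 \frac{1}{12 - 3 \left(4 + 3^{2}\right)}\right)^{2} = \left(1 \frac{1}{12 - 3 \left(4 + 9\right)}\right)^{2} = \left(1 \frac{1}{12 - 39}\right)^{2} = \left(1 \frac{1}{-27}\right)^{2} = \left(1 \left(- \frac{1}{27}\right)\right)^{2} = \left(- \frac{1}{27}\right)^{2} = \frac{1}{729}$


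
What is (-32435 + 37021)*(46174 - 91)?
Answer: 211336638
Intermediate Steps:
(-32435 + 37021)*(46174 - 91) = 4586*46083 = 211336638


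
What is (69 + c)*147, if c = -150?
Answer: -11907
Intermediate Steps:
(69 + c)*147 = (69 - 150)*147 = -81*147 = -11907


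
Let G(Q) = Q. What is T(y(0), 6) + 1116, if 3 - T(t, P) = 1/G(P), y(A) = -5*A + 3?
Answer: 6713/6 ≈ 1118.8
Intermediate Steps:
y(A) = 3 - 5*A
T(t, P) = 3 - 1/P
T(y(0), 6) + 1116 = (3 - 1/6) + 1116 = (3 - 1*⅙) + 1116 = (3 - ⅙) + 1116 = 17/6 + 1116 = 6713/6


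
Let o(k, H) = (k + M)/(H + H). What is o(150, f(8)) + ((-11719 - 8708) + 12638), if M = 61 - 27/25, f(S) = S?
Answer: -194397/25 ≈ -7775.9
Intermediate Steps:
M = 1498/25 (M = 61 - 27/25 = 1498/25 ≈ 59.920)
o(k, H) = (1498/25 + k)/(2*H) (o(k, H) = (k + 1498/25)/(H + H) = (1498/25 + k)/((2*H)) = (1498/25 + k)*(1/(2*H)) = (1498/25 + k)/(2*H))
o(150, f(8)) + ((-11719 - 8708) + 12638) = (1/50)*(1498 + 25*150)/8 + ((-11719 - 8708) + 12638) = (1/50)*(⅛)*(1498 + 3750) + (-20427 + 12638) = (1/50)*(⅛)*5248 - 7789 = 328/25 - 7789 = -194397/25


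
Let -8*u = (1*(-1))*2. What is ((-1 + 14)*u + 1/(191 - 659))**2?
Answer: 144400/13689 ≈ 10.549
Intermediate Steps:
u = 1/4 (u = -1*(-1)*2/8 = -(-1)*2/8 = -1/8*(-2) = 1/4 ≈ 0.25000)
((-1 + 14)*u + 1/(191 - 659))**2 = ((-1 + 14)*(1/4) + 1/(191 - 659))**2 = (13*(1/4) + 1/(-468))**2 = (13/4 - 1/468)**2 = (380/117)**2 = 144400/13689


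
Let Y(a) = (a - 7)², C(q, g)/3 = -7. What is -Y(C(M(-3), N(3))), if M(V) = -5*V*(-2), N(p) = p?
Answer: -784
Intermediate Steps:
M(V) = 10*V
C(q, g) = -21 (C(q, g) = 3*(-7) = -21)
Y(a) = (-7 + a)²
-Y(C(M(-3), N(3))) = -(-7 - 21)² = -1*(-28)² = -1*784 = -784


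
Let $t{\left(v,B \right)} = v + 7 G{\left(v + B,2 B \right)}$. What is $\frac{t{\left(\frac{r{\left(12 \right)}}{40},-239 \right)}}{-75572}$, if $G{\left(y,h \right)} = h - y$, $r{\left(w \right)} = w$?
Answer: $\frac{4187}{188930} \approx 0.022162$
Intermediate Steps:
$t{\left(v,B \right)} = - 6 v + 7 B$ ($t{\left(v,B \right)} = v + 7 \left(2 B - \left(v + B\right)\right) = v + 7 \left(2 B - \left(B + v\right)\right) = v + 7 \left(B - v\right) = v + \left(- 7 v + 7 B\right) = - 6 v + 7 B$)
$\frac{t{\left(\frac{r{\left(12 \right)}}{40},-239 \right)}}{-75572} = \frac{- 6 \cdot \frac{12}{40} + 7 \left(-239\right)}{-75572} = \left(- 6 \cdot 12 \cdot \frac{1}{40} - 1673\right) \left(- \frac{1}{75572}\right) = \left(\left(-6\right) \frac{3}{10} - 1673\right) \left(- \frac{1}{75572}\right) = \left(- \frac{9}{5} - 1673\right) \left(- \frac{1}{75572}\right) = \left(- \frac{8374}{5}\right) \left(- \frac{1}{75572}\right) = \frac{4187}{188930}$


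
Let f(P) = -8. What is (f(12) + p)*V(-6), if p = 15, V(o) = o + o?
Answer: -84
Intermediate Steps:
V(o) = 2*o
(f(12) + p)*V(-6) = (-8 + 15)*(2*(-6)) = 7*(-12) = -84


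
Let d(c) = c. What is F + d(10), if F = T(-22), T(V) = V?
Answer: -12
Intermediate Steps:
F = -22
F + d(10) = -22 + 10 = -12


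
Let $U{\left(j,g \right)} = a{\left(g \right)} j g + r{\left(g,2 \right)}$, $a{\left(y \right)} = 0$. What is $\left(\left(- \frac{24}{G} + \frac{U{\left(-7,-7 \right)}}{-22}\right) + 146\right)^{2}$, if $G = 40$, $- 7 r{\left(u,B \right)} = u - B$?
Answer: $\frac{12524519569}{592900} \approx 21124.0$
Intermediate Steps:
$r{\left(u,B \right)} = - \frac{u}{7} + \frac{B}{7}$ ($r{\left(u,B \right)} = - \frac{u - B}{7} = - \frac{u}{7} + \frac{B}{7}$)
$U{\left(j,g \right)} = \frac{2}{7} - \frac{g}{7}$ ($U{\left(j,g \right)} = 0 j g - \left(- \frac{2}{7} + \frac{g}{7}\right) = 0 g - \left(- \frac{2}{7} + \frac{g}{7}\right) = 0 - \left(- \frac{2}{7} + \frac{g}{7}\right) = \frac{2}{7} - \frac{g}{7}$)
$\left(\left(- \frac{24}{G} + \frac{U{\left(-7,-7 \right)}}{-22}\right) + 146\right)^{2} = \left(\left(- \frac{24}{40} + \frac{\frac{2}{7} - -1}{-22}\right) + 146\right)^{2} = \left(\left(\left(-24\right) \frac{1}{40} + \left(\frac{2}{7} + 1\right) \left(- \frac{1}{22}\right)\right) + 146\right)^{2} = \left(\left(- \frac{3}{5} + \frac{9}{7} \left(- \frac{1}{22}\right)\right) + 146\right)^{2} = \left(\left(- \frac{3}{5} - \frac{9}{154}\right) + 146\right)^{2} = \left(- \frac{507}{770} + 146\right)^{2} = \left(\frac{111913}{770}\right)^{2} = \frac{12524519569}{592900}$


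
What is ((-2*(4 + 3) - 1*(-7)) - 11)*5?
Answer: -90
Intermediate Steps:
((-2*(4 + 3) - 1*(-7)) - 11)*5 = ((-2*7 + 7) - 11)*5 = ((-14 + 7) - 11)*5 = (-7 - 11)*5 = -18*5 = -90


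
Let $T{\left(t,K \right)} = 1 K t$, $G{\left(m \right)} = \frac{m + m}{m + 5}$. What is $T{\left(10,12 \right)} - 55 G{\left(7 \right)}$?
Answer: $\frac{335}{6} \approx 55.833$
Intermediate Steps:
$G{\left(m \right)} = \frac{2 m}{5 + m}$
$T{\left(t,K \right)} = K t$
$T{\left(10,12 \right)} - 55 G{\left(7 \right)} = 12 \cdot 10 - 55 \cdot 2 \cdot 7 \frac{1}{5 + 7} = 120 - 55 \cdot 2 \cdot 7 \cdot \frac{1}{12} = 120 - \frac{385}{6} = \frac{335}{6}$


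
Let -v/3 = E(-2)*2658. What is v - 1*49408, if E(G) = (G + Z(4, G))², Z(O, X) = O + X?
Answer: -49408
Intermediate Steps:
E(G) = (4 + 2*G)² (E(G) = (G + (4 + G))² = (4 + 2*G)²)
v = 0 (v = -3*4*(2 - 2)²*2658 = -3*4*0²*2658 = -3*4*0*2658 = -0*2658 = -3*0 = 0)
v - 1*49408 = 0 - 1*49408 = 0 - 49408 = -49408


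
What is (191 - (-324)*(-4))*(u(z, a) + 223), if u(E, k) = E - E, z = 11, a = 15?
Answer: -246415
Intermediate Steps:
u(E, k) = 0
(191 - (-324)*(-4))*(u(z, a) + 223) = (191 - (-324)*(-4))*(0 + 223) = (191 - 108*12)*223 = (191 - 1296)*223 = -1105*223 = -246415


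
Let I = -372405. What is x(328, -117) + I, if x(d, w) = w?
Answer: -372522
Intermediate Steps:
x(328, -117) + I = -117 - 372405 = -372522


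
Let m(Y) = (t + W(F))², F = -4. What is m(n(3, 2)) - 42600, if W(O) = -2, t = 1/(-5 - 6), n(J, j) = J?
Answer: -5154071/121 ≈ -42596.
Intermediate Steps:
t = -1/11 (t = 1/(-11) = -1/11 ≈ -0.090909)
m(Y) = 529/121 (m(Y) = (-1/11 - 2)² = (-23/11)² = 529/121)
m(n(3, 2)) - 42600 = 529/121 - 42600 = -5154071/121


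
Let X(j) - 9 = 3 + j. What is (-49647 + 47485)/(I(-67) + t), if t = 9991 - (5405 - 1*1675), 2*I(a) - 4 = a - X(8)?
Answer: -4324/12439 ≈ -0.34762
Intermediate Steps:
X(j) = 12 + j (X(j) = 9 + (3 + j) = 12 + j)
I(a) = -8 + a/2 (I(a) = 2 + (a - (12 + 8))/2 = 2 + (a - 1*20)/2 = 2 + (a - 20)/2 = 2 + (-20 + a)/2 = 2 + (-10 + a/2) = -8 + a/2)
t = 6261 (t = 9991 - (5405 - 1675) = 9991 - 1*3730 = 9991 - 3730 = 6261)
(-49647 + 47485)/(I(-67) + t) = (-49647 + 47485)/((-8 + (½)*(-67)) + 6261) = -2162/((-8 - 67/2) + 6261) = -2162/(-83/2 + 6261) = -2162/12439/2 = -2162*2/12439 = -4324/12439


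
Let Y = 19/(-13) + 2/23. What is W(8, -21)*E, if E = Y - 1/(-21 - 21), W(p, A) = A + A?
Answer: 16963/299 ≈ 56.732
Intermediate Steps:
W(p, A) = 2*A
Y = -411/299 (Y = 19*(-1/13) + 2*(1/23) = -19/13 + 2/23 = -411/299 ≈ -1.3746)
E = -16963/12558 (E = -411/299 - 1/(-21 - 21) = -411/299 - 1/(-42) = -411/299 - 1*(-1/42) = -411/299 + 1/42 = -16963/12558 ≈ -1.3508)
W(8, -21)*E = (2*(-21))*(-16963/12558) = -42*(-16963/12558) = 16963/299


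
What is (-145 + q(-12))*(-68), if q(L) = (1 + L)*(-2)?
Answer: 8364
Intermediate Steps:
q(L) = -2 - 2*L
(-145 + q(-12))*(-68) = (-145 + (-2 - 2*(-12)))*(-68) = (-145 + (-2 + 24))*(-68) = (-145 + 22)*(-68) = -123*(-68) = 8364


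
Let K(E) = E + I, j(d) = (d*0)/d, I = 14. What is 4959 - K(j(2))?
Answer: 4945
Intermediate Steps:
j(d) = 0 (j(d) = 0/d = 0)
K(E) = 14 + E (K(E) = E + 14 = 14 + E)
4959 - K(j(2)) = 4959 - (14 + 0) = 4959 - 1*14 = 4959 - 14 = 4945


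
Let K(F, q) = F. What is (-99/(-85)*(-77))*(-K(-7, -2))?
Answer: -53361/85 ≈ -627.78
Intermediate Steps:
(-99/(-85)*(-77))*(-K(-7, -2)) = (-99/(-85)*(-77))*(-1*(-7)) = (-99*(-1/85)*(-77))*7 = ((99/85)*(-77))*7 = -7623/85*7 = -53361/85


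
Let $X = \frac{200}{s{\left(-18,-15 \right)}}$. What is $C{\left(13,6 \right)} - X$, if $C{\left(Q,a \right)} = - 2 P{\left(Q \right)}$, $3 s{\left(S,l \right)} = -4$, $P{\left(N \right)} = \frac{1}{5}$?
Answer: $\frac{748}{5} \approx 149.6$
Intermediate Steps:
$P{\left(N \right)} = \frac{1}{5}$
$s{\left(S,l \right)} = - \frac{4}{3}$ ($s{\left(S,l \right)} = \frac{1}{3} \left(-4\right) = - \frac{4}{3}$)
$C{\left(Q,a \right)} = - \frac{2}{5}$ ($C{\left(Q,a \right)} = \left(-2\right) \frac{1}{5} = - \frac{2}{5}$)
$X = -150$ ($X = \frac{200}{- \frac{4}{3}} = 200 \left(- \frac{3}{4}\right) = -150$)
$C{\left(13,6 \right)} - X = - \frac{2}{5} - -150 = - \frac{2}{5} + 150 = \frac{748}{5}$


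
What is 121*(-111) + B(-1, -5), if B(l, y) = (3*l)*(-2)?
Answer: -13425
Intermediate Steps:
B(l, y) = -6*l
121*(-111) + B(-1, -5) = 121*(-111) - 6*(-1) = -13431 + 6 = -13425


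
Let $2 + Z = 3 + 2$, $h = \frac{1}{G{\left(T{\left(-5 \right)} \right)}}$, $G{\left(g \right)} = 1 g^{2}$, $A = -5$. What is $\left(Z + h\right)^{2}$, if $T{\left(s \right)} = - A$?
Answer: $\frac{5776}{625} \approx 9.2416$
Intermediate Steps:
$T{\left(s \right)} = 5$ ($T{\left(s \right)} = \left(-1\right) \left(-5\right) = 5$)
$G{\left(g \right)} = g^{2}$
$h = \frac{1}{25}$ ($h = \frac{1}{5^{2}} = \frac{1}{25} \approx 0.04$)
$Z = 3$ ($Z = -2 + \left(3 + 2\right) = -2 + 5 = 3$)
$\left(Z + h\right)^{2} = \left(3 + \frac{1}{25}\right)^{2} = \left(\frac{76}{25}\right)^{2} = \frac{5776}{625}$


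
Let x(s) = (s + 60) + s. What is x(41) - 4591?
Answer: -4449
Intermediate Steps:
x(s) = 60 + 2*s (x(s) = (60 + s) + s = 60 + 2*s)
x(41) - 4591 = (60 + 2*41) - 4591 = (60 + 82) - 4591 = 142 - 4591 = -4449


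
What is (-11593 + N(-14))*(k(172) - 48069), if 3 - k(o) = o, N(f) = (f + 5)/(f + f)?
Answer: 7828906805/14 ≈ 5.5921e+8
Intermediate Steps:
N(f) = (5 + f)/(2*f) (N(f) = (5 + f)/((2*f)) = (5 + f)*(1/(2*f)) = (5 + f)/(2*f))
k(o) = 3 - o
(-11593 + N(-14))*(k(172) - 48069) = (-11593 + (1/2)*(5 - 14)/(-14))*((3 - 1*172) - 48069) = (-11593 + (1/2)*(-1/14)*(-9))*((3 - 172) - 48069) = (-11593 + 9/28)*(-169 - 48069) = -324595/28*(-48238) = 7828906805/14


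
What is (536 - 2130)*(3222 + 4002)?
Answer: -11515056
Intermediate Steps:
(536 - 2130)*(3222 + 4002) = -1594*7224 = -11515056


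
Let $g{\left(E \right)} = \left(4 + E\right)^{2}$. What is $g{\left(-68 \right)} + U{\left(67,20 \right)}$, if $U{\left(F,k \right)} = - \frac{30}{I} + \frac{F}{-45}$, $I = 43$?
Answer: $\frac{7921529}{1935} \approx 4093.8$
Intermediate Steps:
$U{\left(F,k \right)} = - \frac{30}{43} - \frac{F}{45}$ ($U{\left(F,k \right)} = - \frac{30}{43} + \frac{F}{-45} = \left(-30\right) \frac{1}{43} + F \left(- \frac{1}{45}\right) = - \frac{30}{43} - \frac{F}{45}$)
$g{\left(-68 \right)} + U{\left(67,20 \right)} = \left(4 - 68\right)^{2} - \frac{4231}{1935} = \left(-64\right)^{2} - \frac{4231}{1935} = 4096 - \frac{4231}{1935} = \frac{7921529}{1935}$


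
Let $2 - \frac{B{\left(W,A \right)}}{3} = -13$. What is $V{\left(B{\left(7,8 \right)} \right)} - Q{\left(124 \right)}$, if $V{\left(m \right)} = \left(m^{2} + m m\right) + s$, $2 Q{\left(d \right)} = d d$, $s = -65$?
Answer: $-3703$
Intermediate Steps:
$B{\left(W,A \right)} = 45$ ($B{\left(W,A \right)} = 6 - -39 = 6 + 39 = 45$)
$Q{\left(d \right)} = \frac{d^{2}}{2}$ ($Q{\left(d \right)} = \frac{d d}{2} = \frac{d^{2}}{2}$)
$V{\left(m \right)} = -65 + 2 m^{2}$ ($V{\left(m \right)} = \left(m^{2} + m m\right) - 65 = \left(m^{2} + m^{2}\right) - 65 = 2 m^{2} - 65 = -65 + 2 m^{2}$)
$V{\left(B{\left(7,8 \right)} \right)} - Q{\left(124 \right)} = \left(-65 + 2 \cdot 45^{2}\right) - \frac{124^{2}}{2} = \left(-65 + 2 \cdot 2025\right) - \frac{1}{2} \cdot 15376 = \left(-65 + 4050\right) - 7688 = 3985 - 7688 = -3703$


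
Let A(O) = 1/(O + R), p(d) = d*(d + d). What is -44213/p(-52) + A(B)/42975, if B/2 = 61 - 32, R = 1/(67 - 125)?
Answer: -491529245797/60122368800 ≈ -8.1755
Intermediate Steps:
p(d) = 2*d² (p(d) = d*(2*d) = 2*d²)
R = -1/58 (R = 1/(-58) = -1/58 ≈ -0.017241)
B = 58 (B = 2*(61 - 32) = 2*29 = 58)
A(O) = 1/(-1/58 + O) (A(O) = 1/(O - 1/58) = 1/(-1/58 + O))
-44213/p(-52) + A(B)/42975 = -44213/(2*(-52)²) + (58/(-1 + 58*58))/42975 = -44213/(2*2704) + (58/(-1 + 3364))*(1/42975) = -44213/5408 + (58/3363)*(1/42975) = -44213*1/5408 + (58*(1/3363))*(1/42975) = -3401/416 + (58/3363)*(1/42975) = -3401/416 + 58/144524925 = -491529245797/60122368800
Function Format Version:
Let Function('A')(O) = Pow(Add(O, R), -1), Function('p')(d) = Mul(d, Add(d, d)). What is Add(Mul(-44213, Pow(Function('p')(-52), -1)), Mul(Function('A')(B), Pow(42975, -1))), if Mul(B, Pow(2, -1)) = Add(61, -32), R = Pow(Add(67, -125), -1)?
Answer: Rational(-491529245797, 60122368800) ≈ -8.1755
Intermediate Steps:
Function('p')(d) = Mul(2, Pow(d, 2)) (Function('p')(d) = Mul(d, Mul(2, d)) = Mul(2, Pow(d, 2)))
R = Rational(-1, 58) (R = Pow(-58, -1) = Rational(-1, 58) ≈ -0.017241)
B = 58 (B = Mul(2, Add(61, -32)) = Mul(2, 29) = 58)
Function('A')(O) = Pow(Add(Rational(-1, 58), O), -1) (Function('A')(O) = Pow(Add(O, Rational(-1, 58)), -1) = Pow(Add(Rational(-1, 58), O), -1))
Add(Mul(-44213, Pow(Function('p')(-52), -1)), Mul(Function('A')(B), Pow(42975, -1))) = Add(Mul(-44213, Pow(Mul(2, Pow(-52, 2)), -1)), Mul(Mul(58, Pow(Add(-1, Mul(58, 58)), -1)), Pow(42975, -1))) = Add(Mul(-44213, Pow(Mul(2, 2704), -1)), Mul(Mul(58, Pow(Add(-1, 3364), -1)), Rational(1, 42975))) = Add(Mul(-44213, Pow(5408, -1)), Mul(Mul(58, Pow(3363, -1)), Rational(1, 42975))) = Add(Mul(-44213, Rational(1, 5408)), Mul(Mul(58, Rational(1, 3363)), Rational(1, 42975))) = Add(Rational(-3401, 416), Mul(Rational(58, 3363), Rational(1, 42975))) = Add(Rational(-3401, 416), Rational(58, 144524925)) = Rational(-491529245797, 60122368800)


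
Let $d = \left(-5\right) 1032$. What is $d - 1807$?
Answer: $-6967$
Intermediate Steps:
$d = -5160$
$d - 1807 = -5160 - 1807 = -6967$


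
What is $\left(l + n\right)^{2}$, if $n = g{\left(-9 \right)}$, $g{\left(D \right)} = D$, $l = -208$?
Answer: $47089$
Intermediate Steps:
$n = -9$
$\left(l + n\right)^{2} = \left(-208 - 9\right)^{2} = \left(-217\right)^{2} = 47089$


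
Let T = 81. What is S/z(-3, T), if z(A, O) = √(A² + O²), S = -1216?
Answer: -608*√730/1095 ≈ -15.002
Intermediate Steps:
S/z(-3, T) = -1216/√((-3)² + 81²) = -1216/√(9 + 6561) = -1216*√730/2190 = -608*√730/1095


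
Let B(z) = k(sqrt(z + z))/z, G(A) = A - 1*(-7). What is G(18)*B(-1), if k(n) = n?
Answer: -25*I*sqrt(2) ≈ -35.355*I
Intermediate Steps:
G(A) = 7 + A (G(A) = A + 7 = 7 + A)
B(z) = sqrt(2)/sqrt(z) (B(z) = sqrt(z + z)/z = sqrt(2*z)/z = (sqrt(2)*sqrt(z))/z = sqrt(2)/sqrt(z))
G(18)*B(-1) = (7 + 18)*(sqrt(2)/sqrt(-1)) = 25*(sqrt(2)*(-I)) = 25*(-I*sqrt(2)) = -25*I*sqrt(2)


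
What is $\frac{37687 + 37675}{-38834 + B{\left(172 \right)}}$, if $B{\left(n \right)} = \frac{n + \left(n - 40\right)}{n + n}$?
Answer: $- \frac{1620283}{834912} \approx -1.9407$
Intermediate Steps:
$B{\left(n \right)} = \frac{-40 + 2 n}{2 n}$ ($B{\left(n \right)} = \frac{n + \left(-40 + n\right)}{2 n} = \left(-40 + 2 n\right) \frac{1}{2 n} = \frac{-40 + 2 n}{2 n}$)
$\frac{37687 + 37675}{-38834 + B{\left(172 \right)}} = \frac{37687 + 37675}{-38834 + \frac{-20 + 172}{172}} = \frac{75362}{-38834 + \frac{1}{172} \cdot 152} = \frac{75362}{-38834 + \frac{38}{43}} = \frac{75362}{- \frac{1669824}{43}} = 75362 \left(- \frac{43}{1669824}\right) = - \frac{1620283}{834912}$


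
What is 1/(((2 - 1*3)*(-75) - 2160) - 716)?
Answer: -1/2801 ≈ -0.00035702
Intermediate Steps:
1/(((2 - 1*3)*(-75) - 2160) - 716) = 1/(((2 - 3)*(-75) - 2160) - 716) = 1/((-1*(-75) - 2160) - 716) = 1/((75 - 2160) - 716) = 1/(-2085 - 716) = 1/(-2801) = -1/2801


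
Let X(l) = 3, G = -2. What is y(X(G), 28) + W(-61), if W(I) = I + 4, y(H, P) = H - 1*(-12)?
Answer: -42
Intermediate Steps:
y(H, P) = 12 + H (y(H, P) = H + 12 = 12 + H)
W(I) = 4 + I
y(X(G), 28) + W(-61) = (12 + 3) + (4 - 61) = 15 - 57 = -42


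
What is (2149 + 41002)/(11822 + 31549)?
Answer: 43151/43371 ≈ 0.99493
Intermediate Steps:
(2149 + 41002)/(11822 + 31549) = 43151/43371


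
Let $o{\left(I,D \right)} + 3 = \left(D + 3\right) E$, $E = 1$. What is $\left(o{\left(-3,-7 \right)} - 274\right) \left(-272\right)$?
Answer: $76432$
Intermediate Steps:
$o{\left(I,D \right)} = D$ ($o{\left(I,D \right)} = -3 + \left(D + 3\right) 1 = -3 + \left(3 + D\right) 1 = -3 + \left(3 + D\right) = D$)
$\left(o{\left(-3,-7 \right)} - 274\right) \left(-272\right) = \left(-7 - 274\right) \left(-272\right) = \left(-281\right) \left(-272\right) = 76432$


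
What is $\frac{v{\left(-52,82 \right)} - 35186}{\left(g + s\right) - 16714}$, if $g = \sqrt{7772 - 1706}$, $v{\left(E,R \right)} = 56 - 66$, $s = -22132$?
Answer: $\frac{683611908}{754502825} + \frac{52794 \sqrt{674}}{754502825} \approx 0.90786$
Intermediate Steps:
$v{\left(E,R \right)} = -10$ ($v{\left(E,R \right)} = 56 - 66 = -10$)
$g = 3 \sqrt{674}$ ($g = \sqrt{6066} = 3 \sqrt{674} \approx 77.885$)
$\frac{v{\left(-52,82 \right)} - 35186}{\left(g + s\right) - 16714} = \frac{-10 - 35186}{\left(3 \sqrt{674} - 22132\right) - 16714} = - \frac{35196}{\left(-22132 + 3 \sqrt{674}\right) - 16714} = - \frac{35196}{-38846 + 3 \sqrt{674}}$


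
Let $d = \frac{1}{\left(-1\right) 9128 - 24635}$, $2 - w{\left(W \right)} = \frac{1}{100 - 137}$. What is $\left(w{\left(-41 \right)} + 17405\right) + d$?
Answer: $\frac{21745397743}{1249231} \approx 17407.0$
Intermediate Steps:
$w{\left(W \right)} = \frac{75}{37}$ ($w{\left(W \right)} = 2 - \frac{1}{100 - 137} = 2 - \frac{1}{-37} = 2 - - \frac{1}{37} = 2 + \frac{1}{37} = \frac{75}{37}$)
$d = - \frac{1}{33763}$ ($d = \frac{1}{-9128 - 24635} = \frac{1}{-33763} = - \frac{1}{33763} \approx -2.9618 \cdot 10^{-5}$)
$\left(w{\left(-41 \right)} + 17405\right) + d = \left(\frac{75}{37} + 17405\right) - \frac{1}{33763} = \frac{644060}{37} - \frac{1}{33763} = \frac{21745397743}{1249231}$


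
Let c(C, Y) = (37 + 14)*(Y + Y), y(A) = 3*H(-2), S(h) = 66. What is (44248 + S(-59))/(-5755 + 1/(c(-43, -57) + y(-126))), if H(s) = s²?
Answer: -257109828/33390511 ≈ -7.7001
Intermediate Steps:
y(A) = 12 (y(A) = 3*(-2)² = 3*4 = 12)
c(C, Y) = 102*Y (c(C, Y) = 51*(2*Y) = 102*Y)
(44248 + S(-59))/(-5755 + 1/(c(-43, -57) + y(-126))) = (44248 + 66)/(-5755 + 1/(102*(-57) + 12)) = 44314/(-5755 + 1/(-5814 + 12)) = 44314/(-5755 + 1/(-5802)) = 44314/(-5755 - 1/5802) = 44314/(-33390511/5802) = 44314*(-5802/33390511) = -257109828/33390511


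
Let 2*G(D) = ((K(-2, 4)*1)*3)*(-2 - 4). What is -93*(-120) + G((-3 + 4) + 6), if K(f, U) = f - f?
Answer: 11160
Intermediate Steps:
K(f, U) = 0
G(D) = 0 (G(D) = (((0*1)*3)*(-2 - 4))/2 = ((0*3)*(-6))/2 = (0*(-6))/2 = (½)*0 = 0)
-93*(-120) + G((-3 + 4) + 6) = -93*(-120) + 0 = 11160 + 0 = 11160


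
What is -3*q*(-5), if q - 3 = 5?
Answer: 120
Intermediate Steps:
q = 8 (q = 3 + 5 = 8)
-3*q*(-5) = -3*8*(-5) = -24*(-5) = 120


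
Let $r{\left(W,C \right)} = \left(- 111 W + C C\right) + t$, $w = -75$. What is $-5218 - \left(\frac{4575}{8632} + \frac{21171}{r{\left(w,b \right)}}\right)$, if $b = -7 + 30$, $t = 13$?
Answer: $- \frac{399608742389}{76539944} \approx -5220.9$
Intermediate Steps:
$b = 23$
$r{\left(W,C \right)} = 13 + C^{2} - 111 W$ ($r{\left(W,C \right)} = \left(- 111 W + C C\right) + 13 = \left(- 111 W + C^{2}\right) + 13 = \left(C^{2} - 111 W\right) + 13 = 13 + C^{2} - 111 W$)
$-5218 - \left(\frac{4575}{8632} + \frac{21171}{r{\left(w,b \right)}}\right) = -5218 - \left(\frac{4575}{8632} + \frac{21171}{13 + 23^{2} - -8325}\right) = -5218 - \left(4575 \cdot \frac{1}{8632} + \frac{21171}{13 + 529 + 8325}\right) = -5218 - \left(\frac{4575}{8632} + \frac{21171}{8867}\right) = -5218 - \frac{223314597}{76539944} = - \frac{399608742389}{76539944}$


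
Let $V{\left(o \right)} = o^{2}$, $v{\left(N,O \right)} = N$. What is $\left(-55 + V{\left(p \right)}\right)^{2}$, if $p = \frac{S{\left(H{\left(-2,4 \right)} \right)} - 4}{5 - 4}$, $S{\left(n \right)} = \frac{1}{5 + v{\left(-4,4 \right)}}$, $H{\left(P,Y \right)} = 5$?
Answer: $2116$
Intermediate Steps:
$S{\left(n \right)} = 1$ ($S{\left(n \right)} = \frac{1}{5 - 4} = 1^{-1} = 1$)
$p = -3$ ($p = \frac{1 - 4}{5 - 4} = - \frac{3}{1} = \left(-3\right) 1 = -3$)
$\left(-55 + V{\left(p \right)}\right)^{2} = \left(-55 + \left(-3\right)^{2}\right)^{2} = \left(-55 + 9\right)^{2} = \left(-46\right)^{2} = 2116$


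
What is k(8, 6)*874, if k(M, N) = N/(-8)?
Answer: -1311/2 ≈ -655.50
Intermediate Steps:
k(M, N) = -N/8 (k(M, N) = N*(-⅛) = -N/8)
k(8, 6)*874 = -⅛*6*874 = -¾*874 = -1311/2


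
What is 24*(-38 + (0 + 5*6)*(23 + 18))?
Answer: 28608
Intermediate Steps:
24*(-38 + (0 + 5*6)*(23 + 18)) = 24*(-38 + (0 + 30)*41) = 24*(-38 + 30*41) = 24*(-38 + 1230) = 24*1192 = 28608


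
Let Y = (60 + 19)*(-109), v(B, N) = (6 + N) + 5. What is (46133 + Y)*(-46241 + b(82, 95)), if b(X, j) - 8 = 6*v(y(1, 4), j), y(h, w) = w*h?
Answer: -1710890634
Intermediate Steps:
y(h, w) = h*w
v(B, N) = 11 + N
b(X, j) = 74 + 6*j (b(X, j) = 8 + 6*(11 + j) = 8 + (66 + 6*j) = 74 + 6*j)
Y = -8611 (Y = 79*(-109) = -8611)
(46133 + Y)*(-46241 + b(82, 95)) = (46133 - 8611)*(-46241 + (74 + 6*95)) = 37522*(-46241 + (74 + 570)) = 37522*(-46241 + 644) = 37522*(-45597) = -1710890634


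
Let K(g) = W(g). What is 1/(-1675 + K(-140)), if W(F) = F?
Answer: -1/1815 ≈ -0.00055096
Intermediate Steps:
K(g) = g
1/(-1675 + K(-140)) = 1/(-1675 - 140) = 1/(-1815) = -1/1815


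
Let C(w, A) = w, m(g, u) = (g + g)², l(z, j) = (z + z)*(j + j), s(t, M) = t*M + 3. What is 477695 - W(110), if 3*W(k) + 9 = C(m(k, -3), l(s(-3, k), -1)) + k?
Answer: 461528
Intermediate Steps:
s(t, M) = 3 + M*t (s(t, M) = M*t + 3 = 3 + M*t)
l(z, j) = 4*j*z (l(z, j) = (2*z)*(2*j) = 4*j*z)
m(g, u) = 4*g² (m(g, u) = (2*g)² = 4*g²)
W(k) = -3 + k/3 + 4*k²/3 (W(k) = -3 + (4*k² + k)/3 = -3 + (k + 4*k²)/3 = -3 + (k/3 + 4*k²/3) = -3 + k/3 + 4*k²/3)
477695 - W(110) = 477695 - (-3 + (⅓)*110 + (4/3)*110²) = 477695 - (-3 + 110/3 + (4/3)*12100) = 477695 - (-3 + 110/3 + 48400/3) = 477695 - 1*16167 = 477695 - 16167 = 461528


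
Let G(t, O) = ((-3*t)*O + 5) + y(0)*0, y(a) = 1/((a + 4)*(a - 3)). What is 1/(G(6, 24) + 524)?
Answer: 1/97 ≈ 0.010309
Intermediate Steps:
y(a) = 1/((-3 + a)*(4 + a)) (y(a) = 1/((4 + a)*(-3 + a)) = 1/((-3 + a)*(4 + a)))
G(t, O) = 5 - 3*O*t (G(t, O) = ((-3*t)*O + 5) + 0/(-12 + 0 + 0²) = (-3*O*t + 5) + 0/(-12 + 0 + 0) = (5 - 3*O*t) + 0/(-12) = (5 - 3*O*t) - 1/12*0 = (5 - 3*O*t) + 0 = 5 - 3*O*t)
1/(G(6, 24) + 524) = 1/((5 - 3*24*6) + 524) = 1/((5 - 432) + 524) = 1/(-427 + 524) = 1/97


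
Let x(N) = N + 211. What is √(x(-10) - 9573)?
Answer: 2*I*√2343 ≈ 96.809*I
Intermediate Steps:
x(N) = 211 + N
√(x(-10) - 9573) = √((211 - 10) - 9573) = √(201 - 9573) = √(-9372) = 2*I*√2343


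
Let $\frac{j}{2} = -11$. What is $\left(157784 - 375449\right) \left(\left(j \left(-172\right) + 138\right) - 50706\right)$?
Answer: $10183239360$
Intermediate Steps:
$j = -22$ ($j = 2 \left(-11\right) = -22$)
$\left(157784 - 375449\right) \left(\left(j \left(-172\right) + 138\right) - 50706\right) = \left(157784 - 375449\right) \left(\left(\left(-22\right) \left(-172\right) + 138\right) - 50706\right) = - 217665 \left(\left(3784 + 138\right) - 50706\right) = - 217665 \left(3922 - 50706\right) = \left(-217665\right) \left(-46784\right) = 10183239360$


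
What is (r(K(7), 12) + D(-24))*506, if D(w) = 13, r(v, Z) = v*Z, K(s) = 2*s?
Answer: 91586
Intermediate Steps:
r(v, Z) = Z*v
(r(K(7), 12) + D(-24))*506 = (12*(2*7) + 13)*506 = (12*14 + 13)*506 = (168 + 13)*506 = 181*506 = 91586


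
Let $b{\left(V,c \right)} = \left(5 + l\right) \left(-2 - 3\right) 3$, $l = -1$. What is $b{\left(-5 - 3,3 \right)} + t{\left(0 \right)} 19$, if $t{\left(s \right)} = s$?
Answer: $-60$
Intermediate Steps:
$b{\left(V,c \right)} = -60$ ($b{\left(V,c \right)} = \left(5 - 1\right) \left(-2 - 3\right) 3 = 4 \left(-5\right) 3 = \left(-20\right) 3 = -60$)
$b{\left(-5 - 3,3 \right)} + t{\left(0 \right)} 19 = -60 + 0 \cdot 19 = -60 + 0 = -60$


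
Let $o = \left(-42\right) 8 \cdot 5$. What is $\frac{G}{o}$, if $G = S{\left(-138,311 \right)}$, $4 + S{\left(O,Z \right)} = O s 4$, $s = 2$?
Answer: $\frac{277}{420} \approx 0.65952$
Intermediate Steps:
$S{\left(O,Z \right)} = -4 + 8 O$ ($S{\left(O,Z \right)} = -4 + O 2 \cdot 4 = -4 + 2 O 4 = -4 + 8 O$)
$G = -1108$ ($G = -4 + 8 \left(-138\right) = -4 - 1104 = -1108$)
$o = -1680$ ($o = \left(-336\right) 5 = -1680$)
$\frac{G}{o} = - \frac{1108}{-1680} = \left(-1108\right) \left(- \frac{1}{1680}\right) = \frac{277}{420}$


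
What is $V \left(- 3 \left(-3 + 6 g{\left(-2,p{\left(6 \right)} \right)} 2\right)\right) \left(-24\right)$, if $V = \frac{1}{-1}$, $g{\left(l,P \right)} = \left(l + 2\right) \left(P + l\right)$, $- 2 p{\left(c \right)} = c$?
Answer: $216$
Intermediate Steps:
$p{\left(c \right)} = - \frac{c}{2}$
$g{\left(l,P \right)} = \left(2 + l\right) \left(P + l\right)$
$V = -1$
$V \left(- 3 \left(-3 + 6 g{\left(-2,p{\left(6 \right)} \right)} 2\right)\right) \left(-24\right) = - \left(-3\right) \left(-3 + 6 \left(\left(-2\right)^{2} + 2 \left(\left(- \frac{1}{2}\right) 6\right) + 2 \left(-2\right) + \left(- \frac{1}{2}\right) 6 \left(-2\right)\right) 2\right) \left(-24\right) = - \left(-3\right) \left(-3 + 6 \left(4 + 2 \left(-3\right) - 4 - -6\right) 2\right) \left(-24\right) = - \left(-3\right) \left(-3 + 6 \left(4 - 6 - 4 + 6\right) 2\right) \left(-24\right) = - \left(-3\right) \left(-3 + 6 \cdot 0 \cdot 2\right) \left(-24\right) = - \left(-3\right) \left(-3 + 0 \cdot 2\right) \left(-24\right) = - \left(-3\right) \left(-3 + 0\right) \left(-24\right) = - \left(-3\right) \left(-3\right) \left(-24\right) = \left(-1\right) 9 \left(-24\right) = \left(-9\right) \left(-24\right) = 216$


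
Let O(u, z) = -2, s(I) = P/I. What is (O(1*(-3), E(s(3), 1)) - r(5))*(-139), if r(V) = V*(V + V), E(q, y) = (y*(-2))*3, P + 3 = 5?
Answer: 7228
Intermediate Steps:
P = 2 (P = -3 + 5 = 2)
s(I) = 2/I
E(q, y) = -6*y (E(q, y) = -2*y*3 = -6*y)
r(V) = 2*V**2 (r(V) = V*(2*V) = 2*V**2)
(O(1*(-3), E(s(3), 1)) - r(5))*(-139) = (-2 - 2*5**2)*(-139) = (-2 - 2*25)*(-139) = (-2 - 1*50)*(-139) = (-2 - 50)*(-139) = -52*(-139) = 7228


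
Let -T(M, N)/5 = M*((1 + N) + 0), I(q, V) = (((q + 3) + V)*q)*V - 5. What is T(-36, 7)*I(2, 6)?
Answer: 182880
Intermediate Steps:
I(q, V) = -5 + V*q*(3 + V + q) (I(q, V) = (((3 + q) + V)*q)*V - 5 = ((3 + V + q)*q)*V - 5 = (q*(3 + V + q))*V - 5 = V*q*(3 + V + q) - 5 = -5 + V*q*(3 + V + q))
T(M, N) = -5*M*(1 + N) (T(M, N) = -5*M*((1 + N) + 0) = -5*M*(1 + N))
T(-36, 7)*I(2, 6) = (-5*(-36)*(1 + 7))*(-5 + 6*2² + 2*6² + 3*6*2) = (-5*(-36)*8)*(-5 + 6*4 + 2*36 + 36) = 1440*(-5 + 24 + 72 + 36) = 1440*127 = 182880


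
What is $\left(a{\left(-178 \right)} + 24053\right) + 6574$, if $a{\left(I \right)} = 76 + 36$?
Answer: $30739$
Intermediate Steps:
$a{\left(I \right)} = 112$
$\left(a{\left(-178 \right)} + 24053\right) + 6574 = \left(112 + 24053\right) + 6574 = 24165 + 6574 = 30739$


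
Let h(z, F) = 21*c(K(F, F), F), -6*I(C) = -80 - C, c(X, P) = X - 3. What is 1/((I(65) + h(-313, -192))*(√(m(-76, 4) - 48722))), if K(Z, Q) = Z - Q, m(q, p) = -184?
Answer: I*√5434/633061 ≈ 0.00011644*I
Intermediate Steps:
c(X, P) = -3 + X
I(C) = 40/3 + C/6 (I(C) = -(-80 - C)/6 = 40/3 + C/6)
h(z, F) = -63 (h(z, F) = 21*(-3 + (F - F)) = 21*(-3 + 0) = 21*(-3) = -63)
1/((I(65) + h(-313, -192))*(√(m(-76, 4) - 48722))) = 1/(((40/3 + (⅙)*65) - 63)*(√(-184 - 48722))) = 1/(((40/3 + 65/6) - 63)*(√(-48906))) = 1/((145/6 - 63)*((3*I*√5434))) = (-I*√5434/16302)/(-233/6) = -(-1)*I*√5434/633061 = I*√5434/633061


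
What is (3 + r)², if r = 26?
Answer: 841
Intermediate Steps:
(3 + r)² = (3 + 26)² = 29² = 841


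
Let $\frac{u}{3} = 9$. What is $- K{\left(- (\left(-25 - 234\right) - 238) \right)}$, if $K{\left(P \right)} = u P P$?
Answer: $-6669243$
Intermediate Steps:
$u = 27$ ($u = 3 \cdot 9 = 27$)
$K{\left(P \right)} = 27 P^{2}$ ($K{\left(P \right)} = 27 P P = 27 P^{2}$)
$- K{\left(- (\left(-25 - 234\right) - 238) \right)} = - 27 \left(- (\left(-25 - 234\right) - 238)\right)^{2} = - 27 \left(- (-259 - 238)\right)^{2} = - 27 \left(\left(-1\right) \left(-497\right)\right)^{2} = - 27 \cdot 497^{2} = - 27 \cdot 247009 = \left(-1\right) 6669243 = -6669243$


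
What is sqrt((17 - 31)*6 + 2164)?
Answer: 4*sqrt(130) ≈ 45.607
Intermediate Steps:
sqrt((17 - 31)*6 + 2164) = sqrt(-14*6 + 2164) = sqrt(-84 + 2164) = sqrt(2080) = 4*sqrt(130)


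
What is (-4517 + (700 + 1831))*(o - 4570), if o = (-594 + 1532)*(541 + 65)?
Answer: -1119821988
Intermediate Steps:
o = 568428 (o = 938*606 = 568428)
(-4517 + (700 + 1831))*(o - 4570) = (-4517 + (700 + 1831))*(568428 - 4570) = (-4517 + 2531)*563858 = -1986*563858 = -1119821988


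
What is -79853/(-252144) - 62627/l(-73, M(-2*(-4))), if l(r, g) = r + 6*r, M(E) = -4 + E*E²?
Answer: 15831827171/128845584 ≈ 122.87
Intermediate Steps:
M(E) = -4 + E³
l(r, g) = 7*r
-79853/(-252144) - 62627/l(-73, M(-2*(-4))) = -79853/(-252144) - 62627/(7*(-73)) = -79853*(-1/252144) - 62627/(-511) = 79853/252144 - 62627*(-1/511) = 79853/252144 + 62627/511 = 15831827171/128845584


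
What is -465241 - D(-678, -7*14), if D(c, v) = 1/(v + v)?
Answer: -91187235/196 ≈ -4.6524e+5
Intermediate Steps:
D(c, v) = 1/(2*v)
-465241 - D(-678, -7*14) = -465241 - 1/(2*((-7*14))) = -465241 - 1/(2*(-98)) = -465241 - (-1)/(2*98) = -465241 - 1*(-1/196) = -465241 + 1/196 = -91187235/196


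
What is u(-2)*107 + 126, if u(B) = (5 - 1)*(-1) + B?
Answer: -516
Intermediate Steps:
u(B) = -4 + B (u(B) = 4*(-1) + B = -4 + B)
u(-2)*107 + 126 = (-4 - 2)*107 + 126 = -6*107 + 126 = -642 + 126 = -516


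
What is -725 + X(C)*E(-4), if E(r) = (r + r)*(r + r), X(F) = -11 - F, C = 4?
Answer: -1685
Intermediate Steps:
E(r) = 4*r² (E(r) = (2*r)*(2*r) = 4*r²)
-725 + X(C)*E(-4) = -725 + (-11 - 1*4)*(4*(-4)²) = -725 + (-11 - 4)*(4*16) = -725 - 15*64 = -725 - 960 = -1685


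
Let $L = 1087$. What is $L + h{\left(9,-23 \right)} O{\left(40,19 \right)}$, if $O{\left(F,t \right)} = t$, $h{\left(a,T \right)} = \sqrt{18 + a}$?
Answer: $1087 + 57 \sqrt{3} \approx 1185.7$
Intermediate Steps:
$L + h{\left(9,-23 \right)} O{\left(40,19 \right)} = 1087 + \sqrt{18 + 9} \cdot 19 = 1087 + \sqrt{27} \cdot 19 = 1087 + 3 \sqrt{3} \cdot 19 = 1087 + 57 \sqrt{3}$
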